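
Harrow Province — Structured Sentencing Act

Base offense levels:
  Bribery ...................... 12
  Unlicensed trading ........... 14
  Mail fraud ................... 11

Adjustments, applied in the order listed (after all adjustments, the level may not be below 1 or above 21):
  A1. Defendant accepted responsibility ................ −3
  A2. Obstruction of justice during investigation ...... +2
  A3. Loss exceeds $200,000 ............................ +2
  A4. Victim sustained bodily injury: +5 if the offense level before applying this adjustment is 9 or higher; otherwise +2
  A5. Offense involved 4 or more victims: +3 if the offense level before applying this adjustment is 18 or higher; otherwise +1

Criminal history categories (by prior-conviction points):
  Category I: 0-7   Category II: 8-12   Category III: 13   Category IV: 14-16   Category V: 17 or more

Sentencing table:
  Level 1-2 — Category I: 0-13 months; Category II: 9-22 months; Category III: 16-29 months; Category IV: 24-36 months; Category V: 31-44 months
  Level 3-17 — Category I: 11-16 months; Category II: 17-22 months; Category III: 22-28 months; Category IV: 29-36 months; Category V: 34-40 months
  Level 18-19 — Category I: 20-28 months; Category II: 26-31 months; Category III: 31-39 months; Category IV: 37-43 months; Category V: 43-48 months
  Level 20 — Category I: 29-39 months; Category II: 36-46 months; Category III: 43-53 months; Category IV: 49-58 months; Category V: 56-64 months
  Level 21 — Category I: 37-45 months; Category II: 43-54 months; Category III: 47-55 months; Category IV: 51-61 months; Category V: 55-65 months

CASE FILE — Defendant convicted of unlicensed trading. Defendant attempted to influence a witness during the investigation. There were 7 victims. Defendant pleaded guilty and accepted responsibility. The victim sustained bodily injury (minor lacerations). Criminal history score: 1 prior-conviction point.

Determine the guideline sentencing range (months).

37-45 months

Base offense level for unlicensed trading: 14.
A1 applies: 14 − 3 = 11.
A2 applies: 11 + 2 = 13.
A4 applies (level before this adjustment is 13 ≥ 9, so +5): 13 + 5 = 18.
A5 applies (level before this adjustment is 18 ≥ 18, so +3): 18 + 3 = 21.
Final offense level: 21.
Criminal history: 1 prior point → Category I (0-7).
Level 21 falls in the 21 band.
Grid: Level 21 × Category I = 37-45 months.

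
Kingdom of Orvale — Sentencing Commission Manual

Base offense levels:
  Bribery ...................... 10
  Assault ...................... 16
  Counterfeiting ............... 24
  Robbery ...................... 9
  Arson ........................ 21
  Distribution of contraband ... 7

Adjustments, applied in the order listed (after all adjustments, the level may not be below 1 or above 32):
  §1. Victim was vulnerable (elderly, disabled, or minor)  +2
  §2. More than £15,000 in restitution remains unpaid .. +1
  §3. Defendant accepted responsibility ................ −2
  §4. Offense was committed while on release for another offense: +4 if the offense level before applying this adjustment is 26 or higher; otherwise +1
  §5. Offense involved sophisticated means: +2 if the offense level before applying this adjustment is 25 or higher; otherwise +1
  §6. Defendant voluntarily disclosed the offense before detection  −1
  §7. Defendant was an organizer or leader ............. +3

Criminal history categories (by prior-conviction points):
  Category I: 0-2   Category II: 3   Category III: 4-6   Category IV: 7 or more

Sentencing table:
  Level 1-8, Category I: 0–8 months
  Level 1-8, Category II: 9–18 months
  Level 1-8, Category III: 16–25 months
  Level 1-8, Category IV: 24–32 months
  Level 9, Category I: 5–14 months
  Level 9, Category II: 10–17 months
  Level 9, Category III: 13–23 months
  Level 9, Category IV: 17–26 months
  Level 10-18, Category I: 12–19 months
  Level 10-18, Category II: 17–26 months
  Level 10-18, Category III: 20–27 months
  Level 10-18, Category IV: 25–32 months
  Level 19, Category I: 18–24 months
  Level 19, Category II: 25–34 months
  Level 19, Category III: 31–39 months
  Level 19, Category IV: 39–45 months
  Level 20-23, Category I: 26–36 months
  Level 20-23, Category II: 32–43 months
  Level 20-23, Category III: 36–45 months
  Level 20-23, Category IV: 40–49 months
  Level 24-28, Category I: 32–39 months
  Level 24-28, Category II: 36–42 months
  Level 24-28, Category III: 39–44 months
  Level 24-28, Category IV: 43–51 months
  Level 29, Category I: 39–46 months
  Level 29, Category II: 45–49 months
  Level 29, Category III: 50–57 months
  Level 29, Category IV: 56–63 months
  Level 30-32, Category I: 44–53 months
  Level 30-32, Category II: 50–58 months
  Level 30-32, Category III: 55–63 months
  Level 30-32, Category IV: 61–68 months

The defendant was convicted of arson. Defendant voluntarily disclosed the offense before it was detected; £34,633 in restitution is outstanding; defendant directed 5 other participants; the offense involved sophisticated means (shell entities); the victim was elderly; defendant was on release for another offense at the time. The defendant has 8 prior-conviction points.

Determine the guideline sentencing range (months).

Base offense level for arson: 21.
§1 applies: 21 + 2 = 23.
§2 applies: 23 + 1 = 24.
§3 does not apply.
§4 applies (level before this adjustment is 24 < 26, so +1): 24 + 1 = 25.
§5 applies (level before this adjustment is 25 ≥ 25, so +2): 25 + 2 = 27.
§6 applies: 27 − 1 = 26.
§7 applies: 26 + 3 = 29.
Final offense level: 29.
Criminal history: 8 prior points → Category IV (7+).
Level 29 falls in the 29 band.
Grid: Level 29 × Category IV = 56-63 months.

56-63 months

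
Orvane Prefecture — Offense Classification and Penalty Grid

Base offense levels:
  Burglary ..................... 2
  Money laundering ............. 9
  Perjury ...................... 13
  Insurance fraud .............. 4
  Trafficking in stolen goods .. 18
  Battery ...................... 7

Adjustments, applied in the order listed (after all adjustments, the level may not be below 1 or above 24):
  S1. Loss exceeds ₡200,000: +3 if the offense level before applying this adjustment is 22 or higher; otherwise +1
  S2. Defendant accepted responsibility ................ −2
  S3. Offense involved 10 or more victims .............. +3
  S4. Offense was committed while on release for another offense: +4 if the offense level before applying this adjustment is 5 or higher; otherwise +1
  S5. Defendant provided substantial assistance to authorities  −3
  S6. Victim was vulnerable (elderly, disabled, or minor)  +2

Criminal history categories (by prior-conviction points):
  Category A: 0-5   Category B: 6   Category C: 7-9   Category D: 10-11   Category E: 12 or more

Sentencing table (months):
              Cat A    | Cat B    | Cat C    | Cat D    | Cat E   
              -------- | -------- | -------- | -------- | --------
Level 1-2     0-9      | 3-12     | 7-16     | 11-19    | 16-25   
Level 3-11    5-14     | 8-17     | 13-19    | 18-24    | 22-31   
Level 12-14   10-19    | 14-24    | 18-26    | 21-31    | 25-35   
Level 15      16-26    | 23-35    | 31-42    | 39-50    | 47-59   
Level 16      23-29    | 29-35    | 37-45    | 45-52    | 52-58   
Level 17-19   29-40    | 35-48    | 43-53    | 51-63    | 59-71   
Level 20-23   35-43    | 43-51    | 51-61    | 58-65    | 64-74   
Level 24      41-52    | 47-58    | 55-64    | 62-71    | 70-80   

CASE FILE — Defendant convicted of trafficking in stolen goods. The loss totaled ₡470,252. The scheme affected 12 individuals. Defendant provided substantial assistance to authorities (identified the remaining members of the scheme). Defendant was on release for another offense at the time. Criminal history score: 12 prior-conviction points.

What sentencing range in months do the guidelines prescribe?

64-74 months

Base offense level for trafficking in stolen goods: 18.
S1 applies (level before this adjustment is 18 < 22, so +1): 18 + 1 = 19.
S3 applies: 19 + 3 = 22.
S4 applies (level before this adjustment is 22 ≥ 5, so +4): 22 + 4 = 26.
S5 applies: 26 − 3 = 23.
S6 does not apply.
Final offense level: 23.
Criminal history: 12 prior points → Category E (12+).
Level 23 falls in the 20-23 band.
Grid: Level 20-23 × Category E = 64-74 months.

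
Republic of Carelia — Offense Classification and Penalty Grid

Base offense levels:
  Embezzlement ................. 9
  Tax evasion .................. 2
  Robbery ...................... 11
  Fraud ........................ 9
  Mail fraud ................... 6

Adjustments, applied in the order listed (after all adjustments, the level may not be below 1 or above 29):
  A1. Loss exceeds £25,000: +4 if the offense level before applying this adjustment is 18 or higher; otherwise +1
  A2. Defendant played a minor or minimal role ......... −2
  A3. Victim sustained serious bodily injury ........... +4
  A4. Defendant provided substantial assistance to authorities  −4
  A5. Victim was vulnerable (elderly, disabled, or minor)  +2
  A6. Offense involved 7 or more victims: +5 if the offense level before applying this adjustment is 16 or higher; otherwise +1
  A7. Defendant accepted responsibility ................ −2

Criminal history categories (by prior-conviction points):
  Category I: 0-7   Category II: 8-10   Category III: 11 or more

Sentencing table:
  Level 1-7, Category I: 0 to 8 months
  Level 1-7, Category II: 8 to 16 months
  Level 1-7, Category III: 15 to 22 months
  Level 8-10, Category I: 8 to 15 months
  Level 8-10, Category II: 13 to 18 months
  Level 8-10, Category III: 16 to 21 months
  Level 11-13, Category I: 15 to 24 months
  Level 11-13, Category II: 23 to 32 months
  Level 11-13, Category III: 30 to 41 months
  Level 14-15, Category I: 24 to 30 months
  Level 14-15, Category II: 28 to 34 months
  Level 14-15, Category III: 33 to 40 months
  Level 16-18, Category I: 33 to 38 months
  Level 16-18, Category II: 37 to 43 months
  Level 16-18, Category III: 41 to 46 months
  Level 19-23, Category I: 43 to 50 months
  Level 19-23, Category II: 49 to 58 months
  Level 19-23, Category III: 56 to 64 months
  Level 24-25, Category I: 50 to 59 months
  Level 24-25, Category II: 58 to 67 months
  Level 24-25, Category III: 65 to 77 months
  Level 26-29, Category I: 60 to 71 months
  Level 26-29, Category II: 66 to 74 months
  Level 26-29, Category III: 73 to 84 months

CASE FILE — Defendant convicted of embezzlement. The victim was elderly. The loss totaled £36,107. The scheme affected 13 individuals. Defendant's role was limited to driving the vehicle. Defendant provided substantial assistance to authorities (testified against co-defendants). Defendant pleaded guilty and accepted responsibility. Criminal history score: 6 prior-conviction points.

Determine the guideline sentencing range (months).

Base offense level for embezzlement: 9.
A1 applies (level before this adjustment is 9 < 18, so +1): 9 + 1 = 10.
A2 applies: 10 − 2 = 8.
A3 does not apply.
A4 applies: 8 − 4 = 4.
A5 applies: 4 + 2 = 6.
A6 applies (level before this adjustment is 6 < 16, so +1): 6 + 1 = 7.
A7 applies: 7 − 2 = 5.
Final offense level: 5.
Criminal history: 6 prior points → Category I (0-7).
Level 5 falls in the 1-7 band.
Grid: Level 1-7 × Category I = 0-8 months.

0-8 months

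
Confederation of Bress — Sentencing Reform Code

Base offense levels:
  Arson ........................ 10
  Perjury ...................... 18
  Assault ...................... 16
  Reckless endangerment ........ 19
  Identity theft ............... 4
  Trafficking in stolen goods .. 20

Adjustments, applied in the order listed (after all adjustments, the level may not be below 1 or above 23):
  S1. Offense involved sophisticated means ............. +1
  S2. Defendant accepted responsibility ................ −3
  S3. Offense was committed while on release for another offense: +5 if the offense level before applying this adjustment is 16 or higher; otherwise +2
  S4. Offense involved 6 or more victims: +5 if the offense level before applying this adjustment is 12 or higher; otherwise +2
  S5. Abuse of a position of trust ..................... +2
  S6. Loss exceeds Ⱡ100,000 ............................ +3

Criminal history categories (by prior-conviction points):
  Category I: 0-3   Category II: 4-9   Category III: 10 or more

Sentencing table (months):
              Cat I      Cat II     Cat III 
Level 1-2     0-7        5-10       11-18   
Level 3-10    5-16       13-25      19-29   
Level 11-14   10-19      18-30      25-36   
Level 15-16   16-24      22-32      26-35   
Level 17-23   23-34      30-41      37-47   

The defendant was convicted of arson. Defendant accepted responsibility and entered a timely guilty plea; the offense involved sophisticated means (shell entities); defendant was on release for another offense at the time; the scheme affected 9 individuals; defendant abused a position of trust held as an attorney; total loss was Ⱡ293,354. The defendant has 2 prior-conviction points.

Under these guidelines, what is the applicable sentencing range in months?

23-34 months

Base offense level for arson: 10.
S1 applies: 10 + 1 = 11.
S2 applies: 11 − 3 = 8.
S3 applies (level before this adjustment is 8 < 16, so +2): 8 + 2 = 10.
S4 applies (level before this adjustment is 10 < 12, so +2): 10 + 2 = 12.
S5 applies: 12 + 2 = 14.
S6 applies: 14 + 3 = 17.
Final offense level: 17.
Criminal history: 2 prior points → Category I (0-3).
Level 17 falls in the 17-23 band.
Grid: Level 17-23 × Category I = 23-34 months.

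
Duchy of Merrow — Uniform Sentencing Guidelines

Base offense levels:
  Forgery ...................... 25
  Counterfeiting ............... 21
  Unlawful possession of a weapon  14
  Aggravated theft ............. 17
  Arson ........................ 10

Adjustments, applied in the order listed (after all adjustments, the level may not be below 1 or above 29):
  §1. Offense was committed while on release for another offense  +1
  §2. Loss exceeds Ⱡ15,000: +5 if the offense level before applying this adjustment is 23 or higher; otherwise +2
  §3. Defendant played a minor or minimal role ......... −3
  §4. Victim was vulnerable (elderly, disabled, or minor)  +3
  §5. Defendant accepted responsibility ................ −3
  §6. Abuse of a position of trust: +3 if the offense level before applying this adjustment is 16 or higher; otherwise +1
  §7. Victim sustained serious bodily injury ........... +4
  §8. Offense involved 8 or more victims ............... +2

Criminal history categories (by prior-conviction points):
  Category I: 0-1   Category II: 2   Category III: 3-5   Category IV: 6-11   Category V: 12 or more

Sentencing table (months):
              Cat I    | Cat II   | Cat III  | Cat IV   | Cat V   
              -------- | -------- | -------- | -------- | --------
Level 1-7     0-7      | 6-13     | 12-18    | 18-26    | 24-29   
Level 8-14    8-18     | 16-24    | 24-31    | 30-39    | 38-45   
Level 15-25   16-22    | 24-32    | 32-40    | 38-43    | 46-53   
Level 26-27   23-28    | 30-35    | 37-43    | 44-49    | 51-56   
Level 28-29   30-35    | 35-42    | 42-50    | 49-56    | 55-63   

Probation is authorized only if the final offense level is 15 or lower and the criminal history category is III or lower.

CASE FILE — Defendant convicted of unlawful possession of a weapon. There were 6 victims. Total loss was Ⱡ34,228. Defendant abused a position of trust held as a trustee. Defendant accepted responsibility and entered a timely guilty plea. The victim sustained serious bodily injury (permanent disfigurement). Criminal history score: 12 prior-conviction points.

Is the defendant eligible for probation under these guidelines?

No

Base offense level for unlawful possession of a weapon: 14.
§2 applies (level before this adjustment is 14 < 23, so +2): 14 + 2 = 16.
§3 does not apply.
§5 applies: 16 − 3 = 13.
§6 applies (level before this adjustment is 13 < 16, so +1): 13 + 1 = 14.
§7 applies: 14 + 4 = 18.
Final offense level: 18.
Criminal history: 12 prior points → Category V (12+).
Level 18 falls in the 15-25 band.
Grid: Level 15-25 × Category V = 46-53 months.
Probation check: level 18 > 15 and category V > III → not eligible.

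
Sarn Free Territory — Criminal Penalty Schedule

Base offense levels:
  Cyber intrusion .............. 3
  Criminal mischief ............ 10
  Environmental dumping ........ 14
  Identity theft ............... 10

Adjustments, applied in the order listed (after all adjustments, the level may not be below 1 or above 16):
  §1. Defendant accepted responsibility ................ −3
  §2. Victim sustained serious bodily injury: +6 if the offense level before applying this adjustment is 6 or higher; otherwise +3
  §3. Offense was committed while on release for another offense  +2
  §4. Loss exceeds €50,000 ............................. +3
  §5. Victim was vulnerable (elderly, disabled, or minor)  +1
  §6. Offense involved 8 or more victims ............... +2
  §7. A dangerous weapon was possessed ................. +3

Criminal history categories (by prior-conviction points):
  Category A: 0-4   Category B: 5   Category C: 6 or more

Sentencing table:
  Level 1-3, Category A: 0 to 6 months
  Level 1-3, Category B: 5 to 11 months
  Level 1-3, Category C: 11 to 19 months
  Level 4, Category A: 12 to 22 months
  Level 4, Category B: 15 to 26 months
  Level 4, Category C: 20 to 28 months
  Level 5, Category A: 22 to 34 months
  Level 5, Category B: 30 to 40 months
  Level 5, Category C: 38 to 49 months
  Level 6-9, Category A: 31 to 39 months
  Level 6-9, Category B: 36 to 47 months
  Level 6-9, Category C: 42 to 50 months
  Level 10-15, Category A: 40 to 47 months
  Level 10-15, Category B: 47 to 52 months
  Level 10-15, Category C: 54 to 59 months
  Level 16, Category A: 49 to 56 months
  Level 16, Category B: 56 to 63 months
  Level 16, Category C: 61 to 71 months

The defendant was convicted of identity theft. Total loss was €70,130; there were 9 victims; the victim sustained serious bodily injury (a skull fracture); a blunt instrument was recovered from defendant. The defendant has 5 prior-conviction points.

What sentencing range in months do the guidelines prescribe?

56-63 months

Base offense level for identity theft: 10.
§1 does not apply.
§2 applies (level before this adjustment is 10 ≥ 6, so +6): 10 + 6 = 16.
§3 does not apply.
§4 applies: 16 + 3 = 19.
§6 applies: 19 + 2 = 21.
§7 applies: 21 + 3 = 24.
Level 24 exceeds the maximum of 16; capped at 16.
Final offense level: 16.
Criminal history: 5 prior points → Category B (5).
Level 16 falls in the 16 band.
Grid: Level 16 × Category B = 56-63 months.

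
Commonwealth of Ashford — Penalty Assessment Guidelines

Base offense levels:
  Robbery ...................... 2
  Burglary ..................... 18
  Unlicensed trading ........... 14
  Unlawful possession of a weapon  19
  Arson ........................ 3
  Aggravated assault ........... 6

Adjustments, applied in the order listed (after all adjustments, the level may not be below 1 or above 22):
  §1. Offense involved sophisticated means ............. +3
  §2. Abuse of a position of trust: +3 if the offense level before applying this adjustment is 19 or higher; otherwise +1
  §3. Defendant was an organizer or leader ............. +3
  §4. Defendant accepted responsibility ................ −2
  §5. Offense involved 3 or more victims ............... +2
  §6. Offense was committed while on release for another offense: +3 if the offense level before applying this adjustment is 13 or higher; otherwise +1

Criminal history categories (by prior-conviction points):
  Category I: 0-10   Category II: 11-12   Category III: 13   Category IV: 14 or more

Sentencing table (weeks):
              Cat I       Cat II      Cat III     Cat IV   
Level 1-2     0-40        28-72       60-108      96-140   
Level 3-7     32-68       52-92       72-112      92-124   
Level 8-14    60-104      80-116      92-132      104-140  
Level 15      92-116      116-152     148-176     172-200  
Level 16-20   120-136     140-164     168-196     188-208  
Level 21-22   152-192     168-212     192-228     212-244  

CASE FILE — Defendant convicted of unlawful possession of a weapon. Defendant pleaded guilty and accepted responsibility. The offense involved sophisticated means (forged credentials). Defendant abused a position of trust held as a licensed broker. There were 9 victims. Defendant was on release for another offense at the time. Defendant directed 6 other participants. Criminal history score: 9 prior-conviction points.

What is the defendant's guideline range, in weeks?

Base offense level for unlawful possession of a weapon: 19.
§1 applies: 19 + 3 = 22.
§2 applies (level before this adjustment is 22 ≥ 19, so +3): 22 + 3 = 25.
§3 applies: 25 + 3 = 28.
§4 applies: 28 − 2 = 26.
§5 applies: 26 + 2 = 28.
§6 applies (level before this adjustment is 28 ≥ 13, so +3): 28 + 3 = 31.
Level 31 exceeds the maximum of 22; capped at 22.
Final offense level: 22.
Criminal history: 9 prior points → Category I (0-10).
Level 22 falls in the 21-22 band.
Grid: Level 21-22 × Category I = 152-192 weeks.

152-192 weeks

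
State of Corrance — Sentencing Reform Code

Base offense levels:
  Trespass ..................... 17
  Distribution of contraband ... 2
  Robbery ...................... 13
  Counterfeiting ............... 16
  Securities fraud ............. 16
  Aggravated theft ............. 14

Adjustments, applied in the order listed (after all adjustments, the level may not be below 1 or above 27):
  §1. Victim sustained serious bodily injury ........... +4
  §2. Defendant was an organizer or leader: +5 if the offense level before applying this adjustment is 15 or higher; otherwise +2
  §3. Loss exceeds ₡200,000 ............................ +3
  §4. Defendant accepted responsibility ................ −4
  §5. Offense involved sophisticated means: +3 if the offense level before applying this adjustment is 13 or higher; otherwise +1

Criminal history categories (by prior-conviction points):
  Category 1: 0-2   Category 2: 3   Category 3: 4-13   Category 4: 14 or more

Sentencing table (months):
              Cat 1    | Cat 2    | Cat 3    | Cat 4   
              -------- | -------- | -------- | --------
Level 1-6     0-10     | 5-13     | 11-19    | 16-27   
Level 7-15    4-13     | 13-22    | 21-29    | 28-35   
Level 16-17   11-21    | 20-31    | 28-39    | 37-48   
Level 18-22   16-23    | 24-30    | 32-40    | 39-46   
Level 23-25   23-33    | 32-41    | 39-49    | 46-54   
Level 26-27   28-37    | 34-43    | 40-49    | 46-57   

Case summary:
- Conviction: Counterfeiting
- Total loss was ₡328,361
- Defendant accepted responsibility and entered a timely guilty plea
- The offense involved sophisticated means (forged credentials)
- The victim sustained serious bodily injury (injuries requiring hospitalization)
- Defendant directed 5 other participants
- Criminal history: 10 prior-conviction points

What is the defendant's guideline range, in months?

40-49 months

Base offense level for counterfeiting: 16.
§1 applies: 16 + 4 = 20.
§2 applies (level before this adjustment is 20 ≥ 15, so +5): 20 + 5 = 25.
§3 applies: 25 + 3 = 28.
§4 applies: 28 − 4 = 24.
§5 applies (level before this adjustment is 24 ≥ 13, so +3): 24 + 3 = 27.
Final offense level: 27.
Criminal history: 10 prior points → Category 3 (4-13).
Level 27 falls in the 26-27 band.
Grid: Level 26-27 × Category 3 = 40-49 months.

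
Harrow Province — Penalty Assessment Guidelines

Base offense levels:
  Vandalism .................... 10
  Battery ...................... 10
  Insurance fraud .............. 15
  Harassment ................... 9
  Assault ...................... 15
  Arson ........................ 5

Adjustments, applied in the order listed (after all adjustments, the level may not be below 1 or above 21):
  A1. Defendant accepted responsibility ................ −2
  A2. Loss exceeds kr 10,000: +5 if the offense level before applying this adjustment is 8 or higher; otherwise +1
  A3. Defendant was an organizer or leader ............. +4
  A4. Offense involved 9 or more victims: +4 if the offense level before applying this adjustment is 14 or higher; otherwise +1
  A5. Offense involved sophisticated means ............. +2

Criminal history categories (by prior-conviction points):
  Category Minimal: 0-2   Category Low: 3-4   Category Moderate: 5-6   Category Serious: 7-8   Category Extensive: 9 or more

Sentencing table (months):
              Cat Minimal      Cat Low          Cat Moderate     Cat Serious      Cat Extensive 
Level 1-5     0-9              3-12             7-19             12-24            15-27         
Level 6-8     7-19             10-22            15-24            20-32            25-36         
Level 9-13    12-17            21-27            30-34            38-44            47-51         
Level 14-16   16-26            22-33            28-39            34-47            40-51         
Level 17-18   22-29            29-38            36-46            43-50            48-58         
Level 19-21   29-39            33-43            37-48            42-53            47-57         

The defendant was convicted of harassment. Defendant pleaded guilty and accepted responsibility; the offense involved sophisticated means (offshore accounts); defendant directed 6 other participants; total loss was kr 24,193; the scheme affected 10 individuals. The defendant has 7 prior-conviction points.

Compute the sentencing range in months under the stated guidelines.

34-47 months

Base offense level for harassment: 9.
A1 applies: 9 − 2 = 7.
A2 applies (level before this adjustment is 7 < 8, so +1): 7 + 1 = 8.
A3 applies: 8 + 4 = 12.
A4 applies (level before this adjustment is 12 < 14, so +1): 12 + 1 = 13.
A5 applies: 13 + 2 = 15.
Final offense level: 15.
Criminal history: 7 prior points → Category Serious (7-8).
Level 15 falls in the 14-16 band.
Grid: Level 14-16 × Category Serious = 34-47 months.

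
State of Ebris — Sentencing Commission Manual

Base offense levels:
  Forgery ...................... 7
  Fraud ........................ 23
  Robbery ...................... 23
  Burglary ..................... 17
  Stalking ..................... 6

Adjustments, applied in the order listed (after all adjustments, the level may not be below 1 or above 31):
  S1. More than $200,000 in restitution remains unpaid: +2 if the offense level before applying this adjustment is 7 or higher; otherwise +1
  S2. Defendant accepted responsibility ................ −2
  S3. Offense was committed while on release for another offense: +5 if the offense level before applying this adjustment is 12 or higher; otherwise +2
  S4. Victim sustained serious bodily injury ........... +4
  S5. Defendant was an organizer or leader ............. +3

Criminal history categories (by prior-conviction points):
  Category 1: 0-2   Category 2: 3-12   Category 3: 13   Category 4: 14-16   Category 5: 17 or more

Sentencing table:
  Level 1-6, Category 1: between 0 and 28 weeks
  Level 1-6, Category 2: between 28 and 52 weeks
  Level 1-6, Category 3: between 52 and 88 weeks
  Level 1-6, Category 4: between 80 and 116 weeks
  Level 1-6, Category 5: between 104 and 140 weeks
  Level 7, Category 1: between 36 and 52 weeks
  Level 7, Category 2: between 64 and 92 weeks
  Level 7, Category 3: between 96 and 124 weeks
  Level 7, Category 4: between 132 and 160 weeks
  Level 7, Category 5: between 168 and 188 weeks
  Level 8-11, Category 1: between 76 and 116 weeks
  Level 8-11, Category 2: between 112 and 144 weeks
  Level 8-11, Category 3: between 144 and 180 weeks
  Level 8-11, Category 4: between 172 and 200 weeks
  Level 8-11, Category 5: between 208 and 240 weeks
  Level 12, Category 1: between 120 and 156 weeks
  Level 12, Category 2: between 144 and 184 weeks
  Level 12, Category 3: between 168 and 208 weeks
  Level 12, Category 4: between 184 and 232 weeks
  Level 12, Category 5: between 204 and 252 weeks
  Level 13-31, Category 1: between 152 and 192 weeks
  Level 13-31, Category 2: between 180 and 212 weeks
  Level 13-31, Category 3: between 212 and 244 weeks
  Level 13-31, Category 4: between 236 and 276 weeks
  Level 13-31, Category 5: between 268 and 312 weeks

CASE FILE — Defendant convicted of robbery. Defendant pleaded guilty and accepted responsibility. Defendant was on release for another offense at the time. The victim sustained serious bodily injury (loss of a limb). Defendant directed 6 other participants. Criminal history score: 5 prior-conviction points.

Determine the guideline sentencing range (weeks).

Base offense level for robbery: 23.
S1 does not apply.
S2 applies: 23 − 2 = 21.
S3 applies (level before this adjustment is 21 ≥ 12, so +5): 21 + 5 = 26.
S4 applies: 26 + 4 = 30.
S5 applies: 30 + 3 = 33.
Level 33 exceeds the maximum of 31; capped at 31.
Final offense level: 31.
Criminal history: 5 prior points → Category 2 (3-12).
Level 31 falls in the 13-31 band.
Grid: Level 13-31 × Category 2 = 180-212 weeks.

180-212 weeks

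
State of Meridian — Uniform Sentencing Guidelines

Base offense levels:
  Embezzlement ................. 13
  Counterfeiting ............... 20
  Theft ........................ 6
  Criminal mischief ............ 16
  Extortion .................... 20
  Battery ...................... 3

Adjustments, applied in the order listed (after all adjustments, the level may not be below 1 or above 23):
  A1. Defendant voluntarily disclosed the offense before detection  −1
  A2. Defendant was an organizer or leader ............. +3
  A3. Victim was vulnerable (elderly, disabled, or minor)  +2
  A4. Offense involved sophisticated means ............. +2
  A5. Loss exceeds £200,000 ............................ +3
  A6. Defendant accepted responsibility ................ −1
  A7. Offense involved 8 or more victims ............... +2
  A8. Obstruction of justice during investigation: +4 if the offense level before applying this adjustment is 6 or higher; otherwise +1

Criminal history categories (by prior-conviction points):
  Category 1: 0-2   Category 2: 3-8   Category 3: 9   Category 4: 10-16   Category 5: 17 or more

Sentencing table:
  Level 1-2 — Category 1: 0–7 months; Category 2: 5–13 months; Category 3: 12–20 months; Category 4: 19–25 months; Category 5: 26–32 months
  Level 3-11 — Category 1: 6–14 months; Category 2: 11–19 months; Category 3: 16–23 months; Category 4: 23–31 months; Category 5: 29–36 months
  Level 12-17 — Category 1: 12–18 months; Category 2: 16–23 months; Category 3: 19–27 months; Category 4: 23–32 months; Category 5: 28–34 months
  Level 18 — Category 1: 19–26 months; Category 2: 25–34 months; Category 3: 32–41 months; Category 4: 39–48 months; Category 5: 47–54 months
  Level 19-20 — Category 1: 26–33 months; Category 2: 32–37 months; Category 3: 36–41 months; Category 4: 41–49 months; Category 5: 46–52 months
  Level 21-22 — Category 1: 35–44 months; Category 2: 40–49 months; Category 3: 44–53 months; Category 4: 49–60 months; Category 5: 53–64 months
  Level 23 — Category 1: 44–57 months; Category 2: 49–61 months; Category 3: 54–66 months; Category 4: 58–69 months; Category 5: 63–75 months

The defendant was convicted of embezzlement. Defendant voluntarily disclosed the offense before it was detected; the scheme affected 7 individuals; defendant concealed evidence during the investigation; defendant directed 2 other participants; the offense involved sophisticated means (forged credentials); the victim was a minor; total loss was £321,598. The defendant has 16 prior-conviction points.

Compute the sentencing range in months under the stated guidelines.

Base offense level for embezzlement: 13.
A1 applies: 13 − 1 = 12.
A2 applies: 12 + 3 = 15.
A3 applies: 15 + 2 = 17.
A4 applies: 17 + 2 = 19.
A5 applies: 19 + 3 = 22.
A7 does not apply.
A8 applies (level before this adjustment is 22 ≥ 6, so +4): 22 + 4 = 26.
Level 26 exceeds the maximum of 23; capped at 23.
Final offense level: 23.
Criminal history: 16 prior points → Category 4 (10-16).
Level 23 falls in the 23 band.
Grid: Level 23 × Category 4 = 58-69 months.

58-69 months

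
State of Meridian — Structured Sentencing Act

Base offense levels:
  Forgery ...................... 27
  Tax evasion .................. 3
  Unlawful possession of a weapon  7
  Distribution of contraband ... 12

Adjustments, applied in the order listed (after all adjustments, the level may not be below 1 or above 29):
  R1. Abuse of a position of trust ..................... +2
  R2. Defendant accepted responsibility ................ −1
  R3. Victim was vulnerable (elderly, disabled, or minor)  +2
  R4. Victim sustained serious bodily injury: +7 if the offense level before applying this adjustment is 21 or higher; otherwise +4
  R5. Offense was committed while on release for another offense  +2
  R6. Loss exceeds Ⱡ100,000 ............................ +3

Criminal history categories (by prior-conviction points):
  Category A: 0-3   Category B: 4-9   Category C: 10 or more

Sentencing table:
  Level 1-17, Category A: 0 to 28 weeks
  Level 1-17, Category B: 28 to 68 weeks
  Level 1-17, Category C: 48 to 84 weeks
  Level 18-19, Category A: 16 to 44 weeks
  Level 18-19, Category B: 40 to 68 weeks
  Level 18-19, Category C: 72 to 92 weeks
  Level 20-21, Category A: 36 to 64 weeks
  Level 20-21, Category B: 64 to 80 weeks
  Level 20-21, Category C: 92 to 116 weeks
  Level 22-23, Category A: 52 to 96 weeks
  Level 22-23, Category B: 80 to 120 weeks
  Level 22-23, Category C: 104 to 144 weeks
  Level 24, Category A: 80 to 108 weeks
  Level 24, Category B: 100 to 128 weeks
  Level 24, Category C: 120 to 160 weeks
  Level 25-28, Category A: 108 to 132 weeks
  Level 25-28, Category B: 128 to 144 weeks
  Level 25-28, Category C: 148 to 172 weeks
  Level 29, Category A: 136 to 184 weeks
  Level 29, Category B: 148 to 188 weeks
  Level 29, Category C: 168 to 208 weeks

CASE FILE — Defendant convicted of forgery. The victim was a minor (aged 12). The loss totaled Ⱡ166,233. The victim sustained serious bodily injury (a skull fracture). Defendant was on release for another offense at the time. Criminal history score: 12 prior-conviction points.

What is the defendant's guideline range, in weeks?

Base offense level for forgery: 27.
R1 does not apply.
R3 applies: 27 + 2 = 29.
R4 applies (level before this adjustment is 29 ≥ 21, so +7): 29 + 7 = 36.
R5 applies: 36 + 2 = 38.
R6 applies: 38 + 3 = 41.
Level 41 exceeds the maximum of 29; capped at 29.
Final offense level: 29.
Criminal history: 12 prior points → Category C (10+).
Level 29 falls in the 29 band.
Grid: Level 29 × Category C = 168-208 weeks.

168-208 weeks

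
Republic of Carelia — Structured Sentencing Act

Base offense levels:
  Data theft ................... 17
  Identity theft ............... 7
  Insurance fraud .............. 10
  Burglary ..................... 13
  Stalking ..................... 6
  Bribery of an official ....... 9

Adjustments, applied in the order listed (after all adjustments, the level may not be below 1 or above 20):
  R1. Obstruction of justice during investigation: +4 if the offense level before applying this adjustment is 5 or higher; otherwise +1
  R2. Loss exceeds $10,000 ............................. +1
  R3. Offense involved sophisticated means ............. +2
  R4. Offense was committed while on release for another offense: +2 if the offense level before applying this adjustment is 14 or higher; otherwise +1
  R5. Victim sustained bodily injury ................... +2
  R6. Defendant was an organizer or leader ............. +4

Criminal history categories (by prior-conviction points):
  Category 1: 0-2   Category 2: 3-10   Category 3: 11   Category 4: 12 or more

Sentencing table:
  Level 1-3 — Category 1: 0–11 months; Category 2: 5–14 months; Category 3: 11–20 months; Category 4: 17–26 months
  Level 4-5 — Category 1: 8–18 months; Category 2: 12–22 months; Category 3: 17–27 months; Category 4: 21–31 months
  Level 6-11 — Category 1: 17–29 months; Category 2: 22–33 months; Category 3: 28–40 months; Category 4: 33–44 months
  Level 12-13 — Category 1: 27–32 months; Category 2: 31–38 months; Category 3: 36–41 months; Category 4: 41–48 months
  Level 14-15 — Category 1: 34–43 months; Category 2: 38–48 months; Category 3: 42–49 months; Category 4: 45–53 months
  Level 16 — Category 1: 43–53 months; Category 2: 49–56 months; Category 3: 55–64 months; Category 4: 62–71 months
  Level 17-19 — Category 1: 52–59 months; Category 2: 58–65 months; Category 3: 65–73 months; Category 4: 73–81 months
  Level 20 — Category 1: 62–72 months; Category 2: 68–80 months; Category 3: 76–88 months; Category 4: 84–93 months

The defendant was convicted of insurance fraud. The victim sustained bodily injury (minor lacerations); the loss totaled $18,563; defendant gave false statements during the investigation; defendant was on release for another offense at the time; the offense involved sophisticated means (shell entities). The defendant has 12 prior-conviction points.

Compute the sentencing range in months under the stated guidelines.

Base offense level for insurance fraud: 10.
R1 applies (level before this adjustment is 10 ≥ 5, so +4): 10 + 4 = 14.
R2 applies: 14 + 1 = 15.
R3 applies: 15 + 2 = 17.
R4 applies (level before this adjustment is 17 ≥ 14, so +2): 17 + 2 = 19.
R5 applies: 19 + 2 = 21.
R6 does not apply.
Level 21 exceeds the maximum of 20; capped at 20.
Final offense level: 20.
Criminal history: 12 prior points → Category 4 (12+).
Level 20 falls in the 20 band.
Grid: Level 20 × Category 4 = 84-93 months.

84-93 months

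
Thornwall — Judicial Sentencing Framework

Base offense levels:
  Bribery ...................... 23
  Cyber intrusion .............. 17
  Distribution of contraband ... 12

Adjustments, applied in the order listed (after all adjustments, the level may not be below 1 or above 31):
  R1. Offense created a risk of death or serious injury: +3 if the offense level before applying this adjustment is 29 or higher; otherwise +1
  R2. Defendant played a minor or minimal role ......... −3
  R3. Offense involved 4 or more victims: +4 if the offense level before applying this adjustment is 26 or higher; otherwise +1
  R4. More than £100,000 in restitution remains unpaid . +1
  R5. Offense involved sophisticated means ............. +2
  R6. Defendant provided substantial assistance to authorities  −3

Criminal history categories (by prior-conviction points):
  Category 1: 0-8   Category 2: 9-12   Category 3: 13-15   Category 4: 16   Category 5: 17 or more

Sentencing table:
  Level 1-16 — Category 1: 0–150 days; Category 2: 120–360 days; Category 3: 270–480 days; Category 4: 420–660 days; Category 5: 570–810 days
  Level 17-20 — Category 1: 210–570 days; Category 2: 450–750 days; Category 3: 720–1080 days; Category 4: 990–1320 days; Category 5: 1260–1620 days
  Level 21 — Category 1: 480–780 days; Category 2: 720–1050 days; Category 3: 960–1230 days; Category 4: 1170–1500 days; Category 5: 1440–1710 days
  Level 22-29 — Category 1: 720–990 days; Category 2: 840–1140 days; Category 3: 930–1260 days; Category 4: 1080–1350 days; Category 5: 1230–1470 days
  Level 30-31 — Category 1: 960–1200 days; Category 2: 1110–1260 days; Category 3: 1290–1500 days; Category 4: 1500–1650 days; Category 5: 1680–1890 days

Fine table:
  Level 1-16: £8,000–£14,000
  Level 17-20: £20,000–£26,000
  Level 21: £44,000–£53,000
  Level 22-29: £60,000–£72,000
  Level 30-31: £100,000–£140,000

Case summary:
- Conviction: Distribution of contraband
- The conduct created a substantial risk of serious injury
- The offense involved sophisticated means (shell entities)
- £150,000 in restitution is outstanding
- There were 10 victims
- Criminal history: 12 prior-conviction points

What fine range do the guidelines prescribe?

£20,000–£26,000

Base offense level for distribution of contraband: 12.
R1 applies (level before this adjustment is 12 < 29, so +1): 12 + 1 = 13.
R2 does not apply.
R3 applies (level before this adjustment is 13 < 26, so +1): 13 + 1 = 14.
R4 applies: 14 + 1 = 15.
R5 applies: 15 + 2 = 17.
R6 does not apply.
Final offense level: 17.
Level 17 falls in the 17-20 band.
Fine table: Level 17-20 → £20,000–£26,000.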